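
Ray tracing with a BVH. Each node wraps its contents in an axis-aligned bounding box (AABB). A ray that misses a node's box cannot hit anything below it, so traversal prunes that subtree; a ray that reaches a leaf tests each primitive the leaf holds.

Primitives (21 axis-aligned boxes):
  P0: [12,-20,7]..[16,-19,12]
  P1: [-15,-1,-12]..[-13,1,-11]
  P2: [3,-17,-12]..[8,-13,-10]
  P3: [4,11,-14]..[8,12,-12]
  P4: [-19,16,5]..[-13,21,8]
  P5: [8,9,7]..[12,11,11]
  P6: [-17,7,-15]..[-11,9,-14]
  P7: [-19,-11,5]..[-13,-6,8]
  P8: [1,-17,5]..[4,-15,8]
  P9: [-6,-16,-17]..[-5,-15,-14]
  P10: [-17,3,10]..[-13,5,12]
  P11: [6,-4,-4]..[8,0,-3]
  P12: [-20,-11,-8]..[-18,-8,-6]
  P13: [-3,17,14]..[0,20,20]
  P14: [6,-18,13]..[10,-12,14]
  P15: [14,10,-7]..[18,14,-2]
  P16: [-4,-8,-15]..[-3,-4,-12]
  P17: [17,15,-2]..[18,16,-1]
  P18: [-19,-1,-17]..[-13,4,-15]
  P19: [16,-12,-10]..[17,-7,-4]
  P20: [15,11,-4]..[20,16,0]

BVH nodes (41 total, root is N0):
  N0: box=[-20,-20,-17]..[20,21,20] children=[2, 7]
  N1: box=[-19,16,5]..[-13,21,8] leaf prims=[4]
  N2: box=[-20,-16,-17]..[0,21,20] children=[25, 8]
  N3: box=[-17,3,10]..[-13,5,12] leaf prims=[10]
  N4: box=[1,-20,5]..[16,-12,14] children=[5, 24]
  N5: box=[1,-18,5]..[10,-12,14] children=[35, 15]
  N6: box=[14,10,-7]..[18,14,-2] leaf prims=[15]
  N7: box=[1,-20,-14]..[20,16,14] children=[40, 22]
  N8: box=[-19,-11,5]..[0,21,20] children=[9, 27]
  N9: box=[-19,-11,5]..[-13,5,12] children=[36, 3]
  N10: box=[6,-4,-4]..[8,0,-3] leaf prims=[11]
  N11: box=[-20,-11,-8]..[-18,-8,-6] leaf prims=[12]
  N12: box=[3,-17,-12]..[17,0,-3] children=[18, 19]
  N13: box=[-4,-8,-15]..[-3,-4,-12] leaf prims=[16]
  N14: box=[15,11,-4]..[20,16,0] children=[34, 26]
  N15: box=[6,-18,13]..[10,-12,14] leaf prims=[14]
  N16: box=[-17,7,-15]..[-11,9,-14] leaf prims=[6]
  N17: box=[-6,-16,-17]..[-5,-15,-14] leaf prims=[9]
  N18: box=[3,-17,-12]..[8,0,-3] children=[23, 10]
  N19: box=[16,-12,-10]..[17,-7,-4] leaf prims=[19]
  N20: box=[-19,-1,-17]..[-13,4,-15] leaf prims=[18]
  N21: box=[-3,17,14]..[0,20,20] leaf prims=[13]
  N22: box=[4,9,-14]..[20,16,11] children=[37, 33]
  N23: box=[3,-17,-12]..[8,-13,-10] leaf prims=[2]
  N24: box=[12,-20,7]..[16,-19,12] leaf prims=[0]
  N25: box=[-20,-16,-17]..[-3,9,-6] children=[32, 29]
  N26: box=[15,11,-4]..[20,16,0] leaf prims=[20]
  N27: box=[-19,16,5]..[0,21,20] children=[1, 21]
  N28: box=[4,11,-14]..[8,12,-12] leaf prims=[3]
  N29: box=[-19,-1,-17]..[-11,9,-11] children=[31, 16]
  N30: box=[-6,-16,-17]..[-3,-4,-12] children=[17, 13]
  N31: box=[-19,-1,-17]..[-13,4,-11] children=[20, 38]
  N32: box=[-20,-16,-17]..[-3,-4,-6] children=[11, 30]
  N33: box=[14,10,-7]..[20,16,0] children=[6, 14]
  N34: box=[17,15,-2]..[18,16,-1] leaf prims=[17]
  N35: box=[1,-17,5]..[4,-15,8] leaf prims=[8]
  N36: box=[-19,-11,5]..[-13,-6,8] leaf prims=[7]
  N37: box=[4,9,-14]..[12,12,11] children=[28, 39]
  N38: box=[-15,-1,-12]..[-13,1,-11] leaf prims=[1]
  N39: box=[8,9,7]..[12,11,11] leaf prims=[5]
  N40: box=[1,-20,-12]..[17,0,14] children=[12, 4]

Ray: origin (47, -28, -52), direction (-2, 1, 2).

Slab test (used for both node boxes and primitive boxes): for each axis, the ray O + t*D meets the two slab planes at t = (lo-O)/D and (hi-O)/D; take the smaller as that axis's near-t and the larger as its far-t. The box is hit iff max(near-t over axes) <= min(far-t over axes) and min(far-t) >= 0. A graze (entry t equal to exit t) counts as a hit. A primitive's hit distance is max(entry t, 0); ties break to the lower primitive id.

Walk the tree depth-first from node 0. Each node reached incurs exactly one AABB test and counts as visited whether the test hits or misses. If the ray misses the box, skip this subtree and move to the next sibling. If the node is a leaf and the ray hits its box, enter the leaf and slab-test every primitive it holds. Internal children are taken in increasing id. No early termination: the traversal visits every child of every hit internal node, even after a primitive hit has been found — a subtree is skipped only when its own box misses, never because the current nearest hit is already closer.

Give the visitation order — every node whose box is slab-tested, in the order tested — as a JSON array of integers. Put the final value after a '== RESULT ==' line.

Trace the traversal:
N0 x:[27/2,67/2] y:[8,49] z:[35/2,36] -> hit [35/2,67/2], descend [2, 7]
  N2 x:[47/2,67/2] y:[12,49] z:[35/2,36] -> hit [47/2,67/2], descend [8, 25]
    N8 x:[47/2,33] y:[17,49] z:[57/2,36] -> hit [57/2,33], descend [9, 27]
      N9 x:[30,33] y:[17,33] z:[57/2,32] -> hit [30,32], descend [3, 36]
        N3 x:[30,32] y:[31,33] z:[31,32] -> hit [31,32] leaf, test {P10@t=31}
        N36 x:[30,33] y:[17,22] z:[57/2,30] -> miss, prune
      N27 x:[47/2,33] y:[44,49] z:[57/2,36] -> miss, prune
    N25 x:[25,67/2] y:[12,37] z:[35/2,23] -> miss, prune
  N7 x:[27/2,23] y:[8,44] z:[19,33] -> hit [19,23], descend [22, 40]
    N22 x:[27/2,43/2] y:[37,44] z:[19,63/2] -> miss, prune
    N40 x:[15,23] y:[8,28] z:[20,33] -> hit [20,23], descend [4, 12]
      N4 x:[31/2,23] y:[8,16] z:[57/2,33] -> miss, prune
      N12 x:[15,22] y:[11,28] z:[20,49/2] -> hit [20,22], descend [18, 19]
        N18 x:[39/2,22] y:[11,28] z:[20,49/2] -> hit [20,22], descend [10, 23]
          N10 x:[39/2,41/2] y:[24,28] z:[24,49/2] -> miss, prune
          N23 x:[39/2,22] y:[11,15] z:[20,21] -> miss, prune
        N19 x:[15,31/2] y:[16,21] z:[21,24] -> miss, prune

Summary -> nodes [0, 2, 8, 9, 3, 36, 27, 25, 7, 22, 40, 4, 12, 18, 10, 23, 19]; box-tests=17; leaf-entries=1; first=P10

== RESULT ==
[0, 2, 8, 9, 3, 36, 27, 25, 7, 22, 40, 4, 12, 18, 10, 23, 19]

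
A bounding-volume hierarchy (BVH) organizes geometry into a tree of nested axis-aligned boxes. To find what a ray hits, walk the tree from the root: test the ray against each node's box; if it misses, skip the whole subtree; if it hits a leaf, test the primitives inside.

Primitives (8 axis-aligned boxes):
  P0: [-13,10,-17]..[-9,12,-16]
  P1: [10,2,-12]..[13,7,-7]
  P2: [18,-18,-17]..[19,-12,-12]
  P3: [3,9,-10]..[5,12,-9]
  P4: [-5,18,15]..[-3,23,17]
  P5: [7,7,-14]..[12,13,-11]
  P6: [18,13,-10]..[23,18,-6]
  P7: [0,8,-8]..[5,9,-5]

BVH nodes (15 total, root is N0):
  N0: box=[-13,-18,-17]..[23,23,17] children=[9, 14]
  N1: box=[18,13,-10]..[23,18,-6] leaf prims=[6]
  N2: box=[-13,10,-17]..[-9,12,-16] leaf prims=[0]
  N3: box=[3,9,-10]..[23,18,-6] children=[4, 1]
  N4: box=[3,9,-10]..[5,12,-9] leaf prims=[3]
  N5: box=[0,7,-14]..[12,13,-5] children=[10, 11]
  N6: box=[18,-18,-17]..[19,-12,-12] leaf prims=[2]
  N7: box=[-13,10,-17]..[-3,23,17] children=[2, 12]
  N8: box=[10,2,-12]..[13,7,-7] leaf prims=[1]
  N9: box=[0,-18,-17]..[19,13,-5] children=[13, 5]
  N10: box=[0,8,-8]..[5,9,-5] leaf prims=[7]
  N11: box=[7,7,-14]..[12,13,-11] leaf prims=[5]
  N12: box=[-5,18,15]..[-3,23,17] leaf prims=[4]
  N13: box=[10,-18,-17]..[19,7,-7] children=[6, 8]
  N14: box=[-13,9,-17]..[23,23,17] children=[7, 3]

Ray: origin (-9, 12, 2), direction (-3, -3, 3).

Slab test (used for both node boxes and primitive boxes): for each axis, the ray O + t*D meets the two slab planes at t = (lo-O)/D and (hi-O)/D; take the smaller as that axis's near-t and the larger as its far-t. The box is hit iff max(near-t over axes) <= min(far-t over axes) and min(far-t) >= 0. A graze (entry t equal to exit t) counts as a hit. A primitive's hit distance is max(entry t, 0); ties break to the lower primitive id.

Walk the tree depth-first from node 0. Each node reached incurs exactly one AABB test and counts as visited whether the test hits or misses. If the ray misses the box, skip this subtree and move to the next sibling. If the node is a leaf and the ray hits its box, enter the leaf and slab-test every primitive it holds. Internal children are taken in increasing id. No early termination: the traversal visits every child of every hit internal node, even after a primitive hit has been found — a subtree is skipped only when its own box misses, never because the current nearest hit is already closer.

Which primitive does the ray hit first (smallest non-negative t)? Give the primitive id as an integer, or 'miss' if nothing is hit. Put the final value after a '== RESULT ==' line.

Traverse from the root:
N0 x:[-32/3,4/3] y:[-11/3,10] z:[-19/3,5] -> hit [-11/3,4/3], descend [9, 14]
  N9 x:[-28/3,-3] y:[-1/3,10] z:[-19/3,-7/3] -> miss, prune
  N14 x:[-32/3,4/3] y:[-11/3,1] z:[-19/3,5] -> hit [-11/3,1], descend [3, 7]
    N3 x:[-32/3,-4] y:[-2,1] z:[-4,-8/3] -> miss, prune
    N7 x:[-2,4/3] y:[-11/3,2/3] z:[-19/3,5] -> hit [-2,2/3], descend [2, 12]
      N2 x:[0,4/3] y:[0,2/3] z:[-19/3,-6] -> miss, prune
      N12 x:[-2,-4/3] y:[-11/3,-2] z:[13/3,5] -> miss, prune

7 AABB tests over nodes [0, 9, 14, 3, 7, 2, 12]; 0 leaves entered; closest miss.

== RESULT ==
miss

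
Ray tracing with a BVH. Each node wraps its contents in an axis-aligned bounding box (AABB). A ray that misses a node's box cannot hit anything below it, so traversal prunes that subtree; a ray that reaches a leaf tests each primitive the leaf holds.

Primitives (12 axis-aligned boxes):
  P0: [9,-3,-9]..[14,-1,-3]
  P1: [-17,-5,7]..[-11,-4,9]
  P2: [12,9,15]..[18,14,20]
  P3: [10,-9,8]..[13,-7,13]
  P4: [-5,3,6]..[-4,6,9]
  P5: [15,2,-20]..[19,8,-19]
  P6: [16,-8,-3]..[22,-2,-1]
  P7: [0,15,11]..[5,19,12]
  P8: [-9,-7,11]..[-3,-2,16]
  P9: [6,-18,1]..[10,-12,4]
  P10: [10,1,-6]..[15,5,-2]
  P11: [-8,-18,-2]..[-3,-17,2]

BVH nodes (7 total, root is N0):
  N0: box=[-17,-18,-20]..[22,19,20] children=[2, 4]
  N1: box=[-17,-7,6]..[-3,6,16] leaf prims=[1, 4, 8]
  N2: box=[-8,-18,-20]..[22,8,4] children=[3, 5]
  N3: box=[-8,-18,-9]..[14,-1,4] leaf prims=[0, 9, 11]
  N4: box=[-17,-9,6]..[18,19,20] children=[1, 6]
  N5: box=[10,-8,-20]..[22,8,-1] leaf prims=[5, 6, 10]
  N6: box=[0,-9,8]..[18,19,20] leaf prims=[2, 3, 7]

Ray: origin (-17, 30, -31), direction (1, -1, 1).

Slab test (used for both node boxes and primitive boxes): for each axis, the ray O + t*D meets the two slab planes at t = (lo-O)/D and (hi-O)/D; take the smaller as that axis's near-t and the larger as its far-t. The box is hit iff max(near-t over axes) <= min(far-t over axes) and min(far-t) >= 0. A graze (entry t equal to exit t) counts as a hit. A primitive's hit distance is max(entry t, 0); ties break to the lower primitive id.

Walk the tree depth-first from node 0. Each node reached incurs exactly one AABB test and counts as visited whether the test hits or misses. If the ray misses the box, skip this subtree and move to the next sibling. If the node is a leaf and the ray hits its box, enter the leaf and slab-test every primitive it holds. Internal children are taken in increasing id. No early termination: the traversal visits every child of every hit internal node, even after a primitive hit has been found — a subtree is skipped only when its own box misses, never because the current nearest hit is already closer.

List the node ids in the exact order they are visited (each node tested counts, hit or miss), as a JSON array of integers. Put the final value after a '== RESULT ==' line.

Trace the traversal:
N0 x:[0,39] y:[11,48] z:[11,51] -> hit [11,39], descend [2, 4]
  N2 x:[9,39] y:[22,48] z:[11,35] -> hit [22,35], descend [3, 5]
    N3 x:[9,31] y:[31,48] z:[22,35] -> hit [31,31] leaf, test {P0(miss), P9(miss), P11(miss)}
    N5 x:[27,39] y:[22,38] z:[11,30] -> hit [27,30] leaf, test {P5(miss), P6(miss), P10@t=27}
  N4 x:[0,35] y:[11,39] z:[37,51] -> miss, prune

5 AABB tests over nodes [0, 2, 3, 5, 4]; 2 leaves entered; closest P10.

== RESULT ==
[0, 2, 3, 5, 4]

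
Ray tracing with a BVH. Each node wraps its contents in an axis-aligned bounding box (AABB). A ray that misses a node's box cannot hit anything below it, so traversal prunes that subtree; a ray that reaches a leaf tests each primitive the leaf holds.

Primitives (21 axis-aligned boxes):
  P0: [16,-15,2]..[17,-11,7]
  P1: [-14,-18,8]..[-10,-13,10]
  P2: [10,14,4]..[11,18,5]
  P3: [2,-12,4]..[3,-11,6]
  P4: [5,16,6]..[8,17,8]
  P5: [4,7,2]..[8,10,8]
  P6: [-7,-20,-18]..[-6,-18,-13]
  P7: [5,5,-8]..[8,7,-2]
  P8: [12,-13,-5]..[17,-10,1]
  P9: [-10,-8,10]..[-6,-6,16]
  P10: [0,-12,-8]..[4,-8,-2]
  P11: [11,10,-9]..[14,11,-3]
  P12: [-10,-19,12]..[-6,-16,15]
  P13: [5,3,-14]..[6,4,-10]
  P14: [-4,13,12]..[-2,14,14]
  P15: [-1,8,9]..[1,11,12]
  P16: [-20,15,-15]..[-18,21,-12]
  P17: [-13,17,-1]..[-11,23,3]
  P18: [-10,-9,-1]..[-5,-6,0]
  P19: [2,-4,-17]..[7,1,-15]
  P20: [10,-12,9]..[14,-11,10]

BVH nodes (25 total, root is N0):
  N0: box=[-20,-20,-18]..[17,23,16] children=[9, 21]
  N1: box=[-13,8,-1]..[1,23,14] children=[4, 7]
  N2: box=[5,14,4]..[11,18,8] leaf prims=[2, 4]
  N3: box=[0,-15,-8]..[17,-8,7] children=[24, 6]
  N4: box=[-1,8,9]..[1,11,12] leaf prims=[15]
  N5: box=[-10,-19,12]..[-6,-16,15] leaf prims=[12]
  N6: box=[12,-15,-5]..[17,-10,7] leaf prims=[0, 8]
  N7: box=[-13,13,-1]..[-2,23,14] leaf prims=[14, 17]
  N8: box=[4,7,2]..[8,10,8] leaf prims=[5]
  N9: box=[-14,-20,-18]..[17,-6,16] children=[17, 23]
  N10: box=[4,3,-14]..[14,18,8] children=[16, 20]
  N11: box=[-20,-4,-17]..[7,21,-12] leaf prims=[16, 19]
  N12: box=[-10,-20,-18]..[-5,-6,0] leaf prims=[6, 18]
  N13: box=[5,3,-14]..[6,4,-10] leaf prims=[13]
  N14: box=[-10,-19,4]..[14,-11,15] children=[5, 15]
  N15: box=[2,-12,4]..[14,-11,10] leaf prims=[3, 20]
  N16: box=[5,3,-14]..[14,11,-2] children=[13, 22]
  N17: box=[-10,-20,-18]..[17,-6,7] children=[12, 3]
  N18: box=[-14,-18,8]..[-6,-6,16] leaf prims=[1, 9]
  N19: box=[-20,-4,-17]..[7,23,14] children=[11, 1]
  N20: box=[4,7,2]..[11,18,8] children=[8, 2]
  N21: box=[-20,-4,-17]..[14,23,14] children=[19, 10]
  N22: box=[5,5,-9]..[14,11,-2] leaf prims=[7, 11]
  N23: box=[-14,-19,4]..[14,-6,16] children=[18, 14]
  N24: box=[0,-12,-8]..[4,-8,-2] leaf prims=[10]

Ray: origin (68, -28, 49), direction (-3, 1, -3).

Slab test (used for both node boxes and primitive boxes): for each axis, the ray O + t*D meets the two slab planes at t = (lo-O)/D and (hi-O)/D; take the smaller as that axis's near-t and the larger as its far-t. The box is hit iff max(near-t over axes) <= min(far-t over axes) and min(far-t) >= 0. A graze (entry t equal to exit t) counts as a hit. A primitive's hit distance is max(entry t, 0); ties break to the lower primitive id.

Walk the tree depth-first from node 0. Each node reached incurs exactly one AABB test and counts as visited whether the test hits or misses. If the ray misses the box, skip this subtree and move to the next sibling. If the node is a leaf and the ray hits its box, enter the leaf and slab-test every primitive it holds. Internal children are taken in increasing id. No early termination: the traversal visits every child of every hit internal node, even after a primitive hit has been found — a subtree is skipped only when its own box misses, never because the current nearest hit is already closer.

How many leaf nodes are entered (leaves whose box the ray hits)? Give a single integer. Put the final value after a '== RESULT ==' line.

Traverse from the root:
N0 x:[17,88/3] y:[8,51] z:[11,67/3] -> hit [17,67/3], descend [9, 21]
  N9 x:[17,82/3] y:[8,22] z:[11,67/3] -> hit [17,22], descend [17, 23]
    N17 x:[17,26] y:[8,22] z:[14,67/3] -> hit [17,22], descend [3, 12]
      N3 x:[17,68/3] y:[13,20] z:[14,19] -> hit [17,19], descend [6, 24]
        N6 x:[17,56/3] y:[13,18] z:[14,18] -> hit [17,18] leaf, test {P0(miss), P8@t=17}
        N24 x:[64/3,68/3] y:[16,20] z:[17,19] -> miss, prune
      N12 x:[73/3,26] y:[8,22] z:[49/3,67/3] -> miss, prune
    N23 x:[18,82/3] y:[9,22] z:[11,15] -> miss, prune
  N21 x:[18,88/3] y:[24,51] z:[35/3,22] -> miss, prune

Visited [0, 9, 17, 3, 6, 24, 12, 23, 21]. Tests: 9 box, 1 leaf. Nearest: P8.

== RESULT ==
1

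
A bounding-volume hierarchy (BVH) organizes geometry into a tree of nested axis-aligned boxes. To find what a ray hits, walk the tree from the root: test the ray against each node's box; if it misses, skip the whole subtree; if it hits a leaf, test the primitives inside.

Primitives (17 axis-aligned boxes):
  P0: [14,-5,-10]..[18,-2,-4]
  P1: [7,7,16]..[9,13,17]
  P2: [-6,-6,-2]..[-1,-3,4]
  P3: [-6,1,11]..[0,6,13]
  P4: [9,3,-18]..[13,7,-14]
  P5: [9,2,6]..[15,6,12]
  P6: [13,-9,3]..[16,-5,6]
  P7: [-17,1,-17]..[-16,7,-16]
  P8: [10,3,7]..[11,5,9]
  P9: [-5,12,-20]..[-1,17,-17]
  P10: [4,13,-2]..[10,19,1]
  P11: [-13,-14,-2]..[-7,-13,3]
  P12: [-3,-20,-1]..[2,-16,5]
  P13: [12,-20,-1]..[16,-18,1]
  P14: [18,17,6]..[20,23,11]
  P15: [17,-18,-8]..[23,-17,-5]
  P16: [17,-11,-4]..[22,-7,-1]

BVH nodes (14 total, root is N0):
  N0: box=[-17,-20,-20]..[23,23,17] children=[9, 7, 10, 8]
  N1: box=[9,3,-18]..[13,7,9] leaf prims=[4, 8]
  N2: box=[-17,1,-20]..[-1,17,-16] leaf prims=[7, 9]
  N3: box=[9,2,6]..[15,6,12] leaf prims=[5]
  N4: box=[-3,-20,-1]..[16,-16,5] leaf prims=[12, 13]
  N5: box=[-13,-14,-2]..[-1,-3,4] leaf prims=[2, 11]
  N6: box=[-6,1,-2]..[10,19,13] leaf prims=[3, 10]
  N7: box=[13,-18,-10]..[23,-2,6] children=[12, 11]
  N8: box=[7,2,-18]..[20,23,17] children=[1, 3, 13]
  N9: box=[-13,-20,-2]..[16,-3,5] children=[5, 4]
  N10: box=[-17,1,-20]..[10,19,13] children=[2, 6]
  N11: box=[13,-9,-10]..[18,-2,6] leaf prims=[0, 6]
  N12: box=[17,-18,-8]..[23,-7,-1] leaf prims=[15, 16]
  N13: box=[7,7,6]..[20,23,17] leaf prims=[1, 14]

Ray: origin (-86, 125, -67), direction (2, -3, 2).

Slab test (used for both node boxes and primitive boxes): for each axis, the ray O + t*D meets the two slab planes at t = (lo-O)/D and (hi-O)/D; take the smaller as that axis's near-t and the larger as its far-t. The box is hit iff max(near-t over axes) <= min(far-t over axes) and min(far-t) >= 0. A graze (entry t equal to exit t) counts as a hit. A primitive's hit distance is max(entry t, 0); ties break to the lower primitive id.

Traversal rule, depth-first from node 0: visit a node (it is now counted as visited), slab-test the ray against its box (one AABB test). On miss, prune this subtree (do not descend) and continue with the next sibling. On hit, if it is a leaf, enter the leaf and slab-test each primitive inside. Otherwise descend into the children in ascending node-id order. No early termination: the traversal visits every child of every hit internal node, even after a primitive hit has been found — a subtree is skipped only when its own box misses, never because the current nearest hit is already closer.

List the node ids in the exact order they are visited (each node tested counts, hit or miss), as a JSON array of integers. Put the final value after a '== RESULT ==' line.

Trace the traversal:
N0 x:[69/2,109/2] y:[34,145/3] z:[47/2,42] -> hit [69/2,42], descend [7, 8, 9, 10]
  N7 x:[99/2,109/2] y:[127/3,143/3] z:[57/2,73/2] -> miss, prune
  N8 x:[93/2,53] y:[34,41] z:[49/2,42] -> miss, prune
  N9 x:[73/2,51] y:[128/3,145/3] z:[65/2,36] -> miss, prune
  N10 x:[69/2,48] y:[106/3,124/3] z:[47/2,40] -> hit [106/3,40], descend [2, 6]
    N2 x:[69/2,85/2] y:[36,124/3] z:[47/2,51/2] -> miss, prune
    N6 x:[40,48] y:[106/3,124/3] z:[65/2,40] -> hit [40,40] leaf, test {P3@t=40, P10(miss)}

Summary -> nodes [0, 7, 8, 9, 10, 2, 6]; box-tests=7; leaf-entries=1; first=P3

== RESULT ==
[0, 7, 8, 9, 10, 2, 6]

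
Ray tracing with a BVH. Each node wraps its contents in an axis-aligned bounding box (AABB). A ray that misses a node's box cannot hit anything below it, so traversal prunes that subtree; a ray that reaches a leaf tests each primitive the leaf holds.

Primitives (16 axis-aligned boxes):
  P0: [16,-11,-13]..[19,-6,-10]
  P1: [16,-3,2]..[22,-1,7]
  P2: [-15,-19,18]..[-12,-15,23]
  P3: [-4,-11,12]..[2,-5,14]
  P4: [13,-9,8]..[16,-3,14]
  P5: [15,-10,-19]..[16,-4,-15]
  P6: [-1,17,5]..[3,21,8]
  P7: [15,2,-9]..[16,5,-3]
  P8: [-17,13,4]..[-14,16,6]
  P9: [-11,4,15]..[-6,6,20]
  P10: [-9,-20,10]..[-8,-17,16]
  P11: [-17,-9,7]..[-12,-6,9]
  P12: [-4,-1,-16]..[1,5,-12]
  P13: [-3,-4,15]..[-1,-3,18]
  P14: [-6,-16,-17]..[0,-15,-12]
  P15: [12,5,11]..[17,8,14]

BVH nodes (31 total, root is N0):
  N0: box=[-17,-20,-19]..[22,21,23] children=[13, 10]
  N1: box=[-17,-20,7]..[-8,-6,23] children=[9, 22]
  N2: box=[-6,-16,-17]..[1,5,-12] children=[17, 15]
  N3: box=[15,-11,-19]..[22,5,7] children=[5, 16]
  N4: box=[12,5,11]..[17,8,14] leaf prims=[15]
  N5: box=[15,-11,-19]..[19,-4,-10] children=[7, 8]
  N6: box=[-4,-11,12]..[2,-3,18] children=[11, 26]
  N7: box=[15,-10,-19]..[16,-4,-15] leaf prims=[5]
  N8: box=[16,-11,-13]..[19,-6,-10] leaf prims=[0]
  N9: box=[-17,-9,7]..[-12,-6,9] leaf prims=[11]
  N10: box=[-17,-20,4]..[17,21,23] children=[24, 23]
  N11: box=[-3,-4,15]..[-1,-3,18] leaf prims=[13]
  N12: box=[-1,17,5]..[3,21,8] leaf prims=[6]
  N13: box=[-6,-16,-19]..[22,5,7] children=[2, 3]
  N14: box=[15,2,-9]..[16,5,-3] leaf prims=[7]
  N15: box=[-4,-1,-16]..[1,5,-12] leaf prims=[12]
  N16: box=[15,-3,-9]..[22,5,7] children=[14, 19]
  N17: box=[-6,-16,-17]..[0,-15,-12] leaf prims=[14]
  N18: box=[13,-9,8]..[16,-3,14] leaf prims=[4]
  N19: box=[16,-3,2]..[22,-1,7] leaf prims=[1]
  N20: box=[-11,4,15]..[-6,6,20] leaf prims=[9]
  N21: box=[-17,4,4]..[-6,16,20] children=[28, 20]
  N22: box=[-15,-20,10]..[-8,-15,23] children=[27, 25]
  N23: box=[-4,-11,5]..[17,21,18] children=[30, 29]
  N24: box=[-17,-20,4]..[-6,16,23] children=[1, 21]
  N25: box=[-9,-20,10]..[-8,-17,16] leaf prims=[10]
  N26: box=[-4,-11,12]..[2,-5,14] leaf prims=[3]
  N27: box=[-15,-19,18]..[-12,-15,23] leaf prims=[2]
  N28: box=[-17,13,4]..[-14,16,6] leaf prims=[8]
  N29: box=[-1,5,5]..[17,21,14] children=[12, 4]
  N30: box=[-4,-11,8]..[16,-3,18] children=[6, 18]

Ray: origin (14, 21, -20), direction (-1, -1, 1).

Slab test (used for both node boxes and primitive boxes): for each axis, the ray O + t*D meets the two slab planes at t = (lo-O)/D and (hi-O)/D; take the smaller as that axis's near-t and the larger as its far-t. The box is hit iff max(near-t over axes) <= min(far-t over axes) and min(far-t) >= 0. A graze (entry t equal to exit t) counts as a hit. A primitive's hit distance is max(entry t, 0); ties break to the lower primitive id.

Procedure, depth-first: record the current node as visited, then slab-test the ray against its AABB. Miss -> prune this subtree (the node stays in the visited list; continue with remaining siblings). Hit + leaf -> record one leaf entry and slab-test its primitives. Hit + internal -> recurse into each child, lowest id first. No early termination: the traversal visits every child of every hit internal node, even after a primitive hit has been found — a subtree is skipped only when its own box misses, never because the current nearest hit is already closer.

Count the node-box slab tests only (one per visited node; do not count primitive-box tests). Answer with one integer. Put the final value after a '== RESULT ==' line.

Walk:
N0 x:[-8,31] y:[0,41] z:[1,43] -> hit [1,31], descend [10, 13]
  N10 x:[-3,31] y:[0,41] z:[24,43] -> hit [24,31], descend [23, 24]
    N23 x:[-3,18] y:[0,32] z:[25,38] -> miss, prune
    N24 x:[20,31] y:[5,41] z:[24,43] -> hit [24,31], descend [1, 21]
      N1 x:[22,31] y:[27,41] z:[27,43] -> hit [27,31], descend [9, 22]
        N9 x:[26,31] y:[27,30] z:[27,29] -> hit [27,29] leaf, test {P11@t=27}
        N22 x:[22,29] y:[36,41] z:[30,43] -> miss, prune
      N21 x:[20,31] y:[5,17] z:[24,40] -> miss, prune
  N13 x:[-8,20] y:[16,37] z:[1,27] -> hit [16,20], descend [2, 3]
    N2 x:[13,20] y:[16,37] z:[3,8] -> miss, prune
    N3 x:[-8,-1] y:[16,32] z:[1,27] -> miss, prune

Summary -> nodes [0, 10, 23, 24, 1, 9, 22, 21, 13, 2, 3]; box-tests=11; leaf-entries=1; first=P11

== RESULT ==
11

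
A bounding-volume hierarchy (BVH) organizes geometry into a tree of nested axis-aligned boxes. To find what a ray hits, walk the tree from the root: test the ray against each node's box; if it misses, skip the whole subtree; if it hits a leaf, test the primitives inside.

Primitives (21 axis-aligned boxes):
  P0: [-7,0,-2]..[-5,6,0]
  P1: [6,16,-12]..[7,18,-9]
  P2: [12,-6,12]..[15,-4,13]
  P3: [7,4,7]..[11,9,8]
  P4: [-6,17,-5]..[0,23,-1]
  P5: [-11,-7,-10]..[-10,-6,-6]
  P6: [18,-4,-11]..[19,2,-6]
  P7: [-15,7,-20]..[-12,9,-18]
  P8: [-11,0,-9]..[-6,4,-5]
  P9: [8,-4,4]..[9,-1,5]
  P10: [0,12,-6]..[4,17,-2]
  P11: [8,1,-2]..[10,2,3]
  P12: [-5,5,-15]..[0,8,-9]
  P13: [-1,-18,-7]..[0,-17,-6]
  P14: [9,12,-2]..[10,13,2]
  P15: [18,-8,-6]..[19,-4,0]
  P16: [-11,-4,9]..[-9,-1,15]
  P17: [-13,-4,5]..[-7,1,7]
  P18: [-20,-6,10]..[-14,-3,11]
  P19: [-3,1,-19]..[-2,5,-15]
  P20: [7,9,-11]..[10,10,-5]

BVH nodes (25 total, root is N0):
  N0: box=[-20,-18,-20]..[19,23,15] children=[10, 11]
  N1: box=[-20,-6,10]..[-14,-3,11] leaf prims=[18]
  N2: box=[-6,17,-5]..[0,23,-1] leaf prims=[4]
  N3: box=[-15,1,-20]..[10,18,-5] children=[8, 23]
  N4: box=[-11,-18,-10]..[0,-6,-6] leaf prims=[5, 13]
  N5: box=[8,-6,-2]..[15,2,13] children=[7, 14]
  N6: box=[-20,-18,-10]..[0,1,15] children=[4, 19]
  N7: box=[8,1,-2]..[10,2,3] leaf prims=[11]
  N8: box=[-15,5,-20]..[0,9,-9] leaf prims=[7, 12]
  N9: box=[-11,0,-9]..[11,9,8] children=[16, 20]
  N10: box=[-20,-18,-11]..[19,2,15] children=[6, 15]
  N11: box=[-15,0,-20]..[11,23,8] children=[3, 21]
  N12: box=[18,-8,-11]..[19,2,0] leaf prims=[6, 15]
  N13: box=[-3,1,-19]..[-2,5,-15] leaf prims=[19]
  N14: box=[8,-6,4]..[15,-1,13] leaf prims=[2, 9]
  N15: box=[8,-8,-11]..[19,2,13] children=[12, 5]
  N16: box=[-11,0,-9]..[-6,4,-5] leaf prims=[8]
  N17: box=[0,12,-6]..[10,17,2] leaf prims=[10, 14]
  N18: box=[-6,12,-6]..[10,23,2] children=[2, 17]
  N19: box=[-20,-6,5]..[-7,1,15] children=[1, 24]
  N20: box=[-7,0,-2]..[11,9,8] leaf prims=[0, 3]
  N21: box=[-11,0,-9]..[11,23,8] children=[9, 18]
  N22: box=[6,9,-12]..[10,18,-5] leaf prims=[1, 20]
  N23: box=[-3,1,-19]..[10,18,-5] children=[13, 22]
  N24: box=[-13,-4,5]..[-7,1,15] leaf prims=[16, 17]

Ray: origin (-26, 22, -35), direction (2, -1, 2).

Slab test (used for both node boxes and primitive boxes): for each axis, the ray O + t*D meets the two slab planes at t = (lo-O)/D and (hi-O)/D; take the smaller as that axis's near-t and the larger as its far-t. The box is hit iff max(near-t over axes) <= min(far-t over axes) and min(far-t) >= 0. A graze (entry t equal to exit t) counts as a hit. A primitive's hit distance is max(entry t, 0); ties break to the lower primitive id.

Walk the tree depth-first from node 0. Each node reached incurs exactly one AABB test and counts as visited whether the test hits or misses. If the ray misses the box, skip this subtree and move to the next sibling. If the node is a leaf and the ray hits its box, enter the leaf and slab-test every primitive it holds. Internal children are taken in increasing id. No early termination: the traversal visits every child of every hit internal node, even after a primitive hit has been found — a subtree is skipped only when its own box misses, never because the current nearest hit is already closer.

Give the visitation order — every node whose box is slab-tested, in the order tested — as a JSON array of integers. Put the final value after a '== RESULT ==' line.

Traverse from the root:
N0 x:[3,45/2] y:[-1,40] z:[15/2,25] -> hit [15/2,45/2], descend [10, 11]
  N10 x:[3,45/2] y:[20,40] z:[12,25] -> hit [20,45/2], descend [6, 15]
    N6 x:[3,13] y:[21,40] z:[25/2,25] -> miss, prune
    N15 x:[17,45/2] y:[20,30] z:[12,24] -> hit [20,45/2], descend [5, 12]
      N5 x:[17,41/2] y:[20,28] z:[33/2,24] -> hit [20,41/2], descend [7, 14]
        N7 x:[17,18] y:[20,21] z:[33/2,19] -> miss, prune
        N14 x:[17,41/2] y:[23,28] z:[39/2,24] -> miss, prune
      N12 x:[22,45/2] y:[20,30] z:[12,35/2] -> miss, prune
  N11 x:[11/2,37/2] y:[-1,22] z:[15/2,43/2] -> hit [15/2,37/2], descend [3, 21]
    N3 x:[11/2,18] y:[4,21] z:[15/2,15] -> hit [15/2,15], descend [8, 23]
      N8 x:[11/2,13] y:[13,17] z:[15/2,13] -> hit [13,13] leaf, test {P7(miss), P12(miss)}
      N23 x:[23/2,18] y:[4,21] z:[8,15] -> hit [23/2,15], descend [13, 22]
        N13 x:[23/2,12] y:[17,21] z:[8,10] -> miss, prune
        N22 x:[16,18] y:[4,13] z:[23/2,15] -> miss, prune
    N21 x:[15/2,37/2] y:[-1,22] z:[13,43/2] -> hit [13,37/2], descend [9, 18]
      N9 x:[15/2,37/2] y:[13,22] z:[13,43/2] -> hit [13,37/2], descend [16, 20]
        N16 x:[15/2,10] y:[18,22] z:[13,15] -> miss, prune
        N20 x:[19/2,37/2] y:[13,22] z:[33/2,43/2] -> hit [33/2,37/2] leaf, test {P0(miss), P3(miss)}
      N18 x:[10,18] y:[-1,10] z:[29/2,37/2] -> miss, prune

order=[0, 10, 6, 15, 5, 7, 14, 12, 11, 3, 8, 23, 13, 22, 21, 9, 16, 20, 18]  |boxes|=19  |leaves|=2  hit=miss

== RESULT ==
[0, 10, 6, 15, 5, 7, 14, 12, 11, 3, 8, 23, 13, 22, 21, 9, 16, 20, 18]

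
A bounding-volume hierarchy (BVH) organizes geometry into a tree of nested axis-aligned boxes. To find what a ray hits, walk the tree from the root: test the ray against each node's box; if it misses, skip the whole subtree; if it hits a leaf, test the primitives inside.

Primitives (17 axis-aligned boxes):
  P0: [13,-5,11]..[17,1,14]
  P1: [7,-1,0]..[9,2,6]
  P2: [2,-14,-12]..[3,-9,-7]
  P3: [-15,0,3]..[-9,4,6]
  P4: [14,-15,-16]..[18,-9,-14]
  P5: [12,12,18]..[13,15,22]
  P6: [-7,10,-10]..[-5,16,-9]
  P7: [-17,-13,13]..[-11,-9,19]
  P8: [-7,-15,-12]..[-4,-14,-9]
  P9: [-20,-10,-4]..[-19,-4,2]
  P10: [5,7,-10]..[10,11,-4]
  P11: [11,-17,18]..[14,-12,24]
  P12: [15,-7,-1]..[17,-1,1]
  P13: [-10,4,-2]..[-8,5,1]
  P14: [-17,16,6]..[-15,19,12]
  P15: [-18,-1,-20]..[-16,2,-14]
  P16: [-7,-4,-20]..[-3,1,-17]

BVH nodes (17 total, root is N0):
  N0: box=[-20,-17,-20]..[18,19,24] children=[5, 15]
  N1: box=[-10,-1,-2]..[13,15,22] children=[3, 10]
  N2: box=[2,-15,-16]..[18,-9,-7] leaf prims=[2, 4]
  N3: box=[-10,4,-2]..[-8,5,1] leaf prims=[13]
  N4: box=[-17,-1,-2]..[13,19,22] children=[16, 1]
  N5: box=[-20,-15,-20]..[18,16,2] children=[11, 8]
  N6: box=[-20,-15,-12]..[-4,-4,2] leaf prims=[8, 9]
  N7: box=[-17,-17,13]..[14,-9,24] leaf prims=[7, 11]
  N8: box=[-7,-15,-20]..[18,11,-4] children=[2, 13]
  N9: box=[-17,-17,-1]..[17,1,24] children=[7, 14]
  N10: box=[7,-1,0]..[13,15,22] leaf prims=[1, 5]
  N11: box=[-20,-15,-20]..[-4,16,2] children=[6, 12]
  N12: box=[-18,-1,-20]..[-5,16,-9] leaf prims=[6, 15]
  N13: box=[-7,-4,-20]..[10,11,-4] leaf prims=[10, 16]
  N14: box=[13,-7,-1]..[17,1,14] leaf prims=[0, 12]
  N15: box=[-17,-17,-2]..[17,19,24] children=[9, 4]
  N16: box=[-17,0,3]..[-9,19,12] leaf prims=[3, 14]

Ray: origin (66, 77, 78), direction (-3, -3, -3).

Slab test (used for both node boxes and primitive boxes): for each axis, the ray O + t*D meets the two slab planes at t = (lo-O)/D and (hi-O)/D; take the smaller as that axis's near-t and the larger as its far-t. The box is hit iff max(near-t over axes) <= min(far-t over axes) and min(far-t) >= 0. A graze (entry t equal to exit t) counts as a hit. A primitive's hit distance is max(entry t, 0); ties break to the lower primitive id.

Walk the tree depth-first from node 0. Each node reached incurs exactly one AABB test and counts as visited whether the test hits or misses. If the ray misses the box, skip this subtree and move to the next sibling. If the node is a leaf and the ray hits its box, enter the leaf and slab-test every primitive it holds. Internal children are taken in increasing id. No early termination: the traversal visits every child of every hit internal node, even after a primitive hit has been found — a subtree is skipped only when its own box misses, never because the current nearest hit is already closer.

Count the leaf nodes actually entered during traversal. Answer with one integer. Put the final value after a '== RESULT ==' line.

Traverse from the root:
N0 x:[16,86/3] y:[58/3,94/3] z:[18,98/3] -> hit [58/3,86/3], descend [5, 15]
  N5 x:[16,86/3] y:[61/3,92/3] z:[76/3,98/3] -> hit [76/3,86/3], descend [8, 11]
    N8 x:[16,73/3] y:[22,92/3] z:[82/3,98/3] -> miss, prune
    N11 x:[70/3,86/3] y:[61/3,92/3] z:[76/3,98/3] -> hit [76/3,86/3], descend [6, 12]
      N6 x:[70/3,86/3] y:[27,92/3] z:[76/3,30] -> hit [27,86/3] leaf, test {P8(miss), P9(miss)}
      N12 x:[71/3,28] y:[61/3,26] z:[29,98/3] -> miss, prune
  N15 x:[49/3,83/3] y:[58/3,94/3] z:[18,80/3] -> hit [58/3,80/3], descend [4, 9]
    N4 x:[53/3,83/3] y:[58/3,26] z:[56/3,80/3] -> hit [58/3,26], descend [1, 16]
      N1 x:[53/3,76/3] y:[62/3,26] z:[56/3,80/3] -> hit [62/3,76/3], descend [3, 10]
        N3 x:[74/3,76/3] y:[24,73/3] z:[77/3,80/3] -> miss, prune
        N10 x:[53/3,59/3] y:[62/3,26] z:[56/3,26] -> miss, prune
      N16 x:[25,83/3] y:[58/3,77/3] z:[22,25] -> hit [25,25] leaf, test {P3@t=25, P14(miss)}
    N9 x:[49/3,83/3] y:[76/3,94/3] z:[18,79/3] -> hit [76/3,79/3], descend [7, 14]
      N7 x:[52/3,83/3] y:[86/3,94/3] z:[18,65/3] -> miss, prune
      N14 x:[49/3,53/3] y:[76/3,28] z:[64/3,79/3] -> miss, prune

Visited [0, 5, 8, 11, 6, 12, 15, 4, 1, 3, 10, 16, 9, 7, 14]. Tests: 15 box, 2 leaf. Nearest: P3.

== RESULT ==
2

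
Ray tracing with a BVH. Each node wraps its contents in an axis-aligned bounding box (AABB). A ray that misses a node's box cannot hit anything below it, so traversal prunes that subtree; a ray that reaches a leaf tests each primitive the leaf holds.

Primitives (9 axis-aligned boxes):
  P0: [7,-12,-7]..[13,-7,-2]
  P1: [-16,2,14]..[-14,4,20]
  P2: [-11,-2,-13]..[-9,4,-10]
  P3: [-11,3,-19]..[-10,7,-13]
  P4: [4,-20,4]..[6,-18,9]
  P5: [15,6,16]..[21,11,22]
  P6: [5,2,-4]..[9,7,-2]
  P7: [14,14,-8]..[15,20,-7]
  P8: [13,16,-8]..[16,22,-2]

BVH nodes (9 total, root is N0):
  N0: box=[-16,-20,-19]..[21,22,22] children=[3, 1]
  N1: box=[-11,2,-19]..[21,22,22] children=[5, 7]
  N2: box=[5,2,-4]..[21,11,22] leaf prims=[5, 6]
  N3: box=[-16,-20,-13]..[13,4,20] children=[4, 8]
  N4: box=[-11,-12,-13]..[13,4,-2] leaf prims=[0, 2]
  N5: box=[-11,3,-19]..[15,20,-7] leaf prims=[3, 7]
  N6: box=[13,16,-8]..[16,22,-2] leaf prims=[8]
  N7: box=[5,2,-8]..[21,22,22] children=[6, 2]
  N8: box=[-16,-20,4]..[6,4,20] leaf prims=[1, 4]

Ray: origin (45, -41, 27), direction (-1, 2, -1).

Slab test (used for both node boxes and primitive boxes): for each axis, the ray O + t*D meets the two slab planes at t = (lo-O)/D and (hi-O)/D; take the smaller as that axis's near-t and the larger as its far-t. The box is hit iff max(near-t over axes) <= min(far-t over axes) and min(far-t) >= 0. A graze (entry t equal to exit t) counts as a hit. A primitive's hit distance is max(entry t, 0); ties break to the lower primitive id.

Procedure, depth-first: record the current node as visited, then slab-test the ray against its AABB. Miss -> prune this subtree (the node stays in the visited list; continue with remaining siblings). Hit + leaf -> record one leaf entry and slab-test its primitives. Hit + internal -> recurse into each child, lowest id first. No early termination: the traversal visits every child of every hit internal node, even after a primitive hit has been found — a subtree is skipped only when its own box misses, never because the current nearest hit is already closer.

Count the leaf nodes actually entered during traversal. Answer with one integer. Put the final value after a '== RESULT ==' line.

Traverse from the root:
N0 x:[24,61] y:[21/2,63/2] z:[5,46] -> hit [24,63/2], descend [1, 3]
  N1 x:[24,56] y:[43/2,63/2] z:[5,46] -> hit [24,63/2], descend [5, 7]
    N5 x:[30,56] y:[22,61/2] z:[34,46] -> miss, prune
    N7 x:[24,40] y:[43/2,63/2] z:[5,35] -> hit [24,63/2], descend [2, 6]
      N2 x:[24,40] y:[43/2,26] z:[5,31] -> hit [24,26] leaf, test {P5(miss), P6(miss)}
      N6 x:[29,32] y:[57/2,63/2] z:[29,35] -> hit [29,63/2] leaf, test {P8@t=29}
  N3 x:[32,61] y:[21/2,45/2] z:[7,40] -> miss, prune

7 AABB tests over nodes [0, 1, 5, 7, 2, 6, 3]; 2 leaves entered; closest P8.

== RESULT ==
2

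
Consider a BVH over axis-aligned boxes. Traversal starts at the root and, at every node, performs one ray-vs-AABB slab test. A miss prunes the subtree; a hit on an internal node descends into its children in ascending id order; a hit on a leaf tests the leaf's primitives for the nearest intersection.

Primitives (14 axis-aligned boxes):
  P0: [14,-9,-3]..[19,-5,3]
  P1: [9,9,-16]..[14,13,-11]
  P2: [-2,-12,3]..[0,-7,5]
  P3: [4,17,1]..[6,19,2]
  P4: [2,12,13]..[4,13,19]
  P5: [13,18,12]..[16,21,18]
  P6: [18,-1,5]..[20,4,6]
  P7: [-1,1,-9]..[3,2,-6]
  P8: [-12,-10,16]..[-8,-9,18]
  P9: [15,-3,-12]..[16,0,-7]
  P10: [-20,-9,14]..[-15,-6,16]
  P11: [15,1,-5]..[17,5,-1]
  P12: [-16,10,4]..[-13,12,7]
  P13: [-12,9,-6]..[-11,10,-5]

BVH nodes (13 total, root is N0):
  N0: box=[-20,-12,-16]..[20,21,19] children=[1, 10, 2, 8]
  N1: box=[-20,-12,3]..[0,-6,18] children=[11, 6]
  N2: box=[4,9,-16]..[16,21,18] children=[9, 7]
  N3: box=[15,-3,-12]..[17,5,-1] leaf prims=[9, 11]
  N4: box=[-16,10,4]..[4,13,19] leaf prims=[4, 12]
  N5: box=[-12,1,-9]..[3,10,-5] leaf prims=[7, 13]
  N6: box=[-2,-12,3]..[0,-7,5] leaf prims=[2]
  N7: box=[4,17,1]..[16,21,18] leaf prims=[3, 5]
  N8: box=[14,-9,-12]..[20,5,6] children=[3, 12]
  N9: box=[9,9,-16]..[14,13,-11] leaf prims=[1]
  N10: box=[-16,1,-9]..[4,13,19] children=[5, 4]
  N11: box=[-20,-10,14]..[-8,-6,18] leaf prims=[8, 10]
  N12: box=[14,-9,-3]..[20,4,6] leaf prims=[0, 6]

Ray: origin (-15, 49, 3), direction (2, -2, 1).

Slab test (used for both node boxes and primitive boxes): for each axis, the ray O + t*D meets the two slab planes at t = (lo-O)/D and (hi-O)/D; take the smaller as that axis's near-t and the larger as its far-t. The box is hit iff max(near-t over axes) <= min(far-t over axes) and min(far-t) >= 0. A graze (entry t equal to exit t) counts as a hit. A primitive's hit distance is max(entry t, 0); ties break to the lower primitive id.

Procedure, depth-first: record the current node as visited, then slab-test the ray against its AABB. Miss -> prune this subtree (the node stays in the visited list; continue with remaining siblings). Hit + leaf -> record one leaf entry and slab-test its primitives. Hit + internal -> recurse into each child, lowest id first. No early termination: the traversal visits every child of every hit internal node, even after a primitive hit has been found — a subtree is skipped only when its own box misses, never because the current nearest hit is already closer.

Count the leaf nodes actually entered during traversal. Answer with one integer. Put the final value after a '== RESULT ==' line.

Trace the traversal:
N0 x:[-5/2,35/2] y:[14,61/2] z:[-19,16] -> hit [14,16], descend [1, 2, 8, 10]
  N1 x:[-5/2,15/2] y:[55/2,61/2] z:[0,15] -> miss, prune
  N2 x:[19/2,31/2] y:[14,20] z:[-19,15] -> hit [14,15], descend [7, 9]
    N7 x:[19/2,31/2] y:[14,16] z:[-2,15] -> hit [14,15] leaf, test {P3(miss), P5@t=14}
    N9 x:[12,29/2] y:[18,20] z:[-19,-14] -> miss, prune
  N8 x:[29/2,35/2] y:[22,29] z:[-15,3] -> miss, prune
  N10 x:[-1/2,19/2] y:[18,24] z:[-12,16] -> miss, prune

Visited [0, 1, 2, 7, 9, 8, 10]. Tests: 7 box, 1 leaf. Nearest: P5.

== RESULT ==
1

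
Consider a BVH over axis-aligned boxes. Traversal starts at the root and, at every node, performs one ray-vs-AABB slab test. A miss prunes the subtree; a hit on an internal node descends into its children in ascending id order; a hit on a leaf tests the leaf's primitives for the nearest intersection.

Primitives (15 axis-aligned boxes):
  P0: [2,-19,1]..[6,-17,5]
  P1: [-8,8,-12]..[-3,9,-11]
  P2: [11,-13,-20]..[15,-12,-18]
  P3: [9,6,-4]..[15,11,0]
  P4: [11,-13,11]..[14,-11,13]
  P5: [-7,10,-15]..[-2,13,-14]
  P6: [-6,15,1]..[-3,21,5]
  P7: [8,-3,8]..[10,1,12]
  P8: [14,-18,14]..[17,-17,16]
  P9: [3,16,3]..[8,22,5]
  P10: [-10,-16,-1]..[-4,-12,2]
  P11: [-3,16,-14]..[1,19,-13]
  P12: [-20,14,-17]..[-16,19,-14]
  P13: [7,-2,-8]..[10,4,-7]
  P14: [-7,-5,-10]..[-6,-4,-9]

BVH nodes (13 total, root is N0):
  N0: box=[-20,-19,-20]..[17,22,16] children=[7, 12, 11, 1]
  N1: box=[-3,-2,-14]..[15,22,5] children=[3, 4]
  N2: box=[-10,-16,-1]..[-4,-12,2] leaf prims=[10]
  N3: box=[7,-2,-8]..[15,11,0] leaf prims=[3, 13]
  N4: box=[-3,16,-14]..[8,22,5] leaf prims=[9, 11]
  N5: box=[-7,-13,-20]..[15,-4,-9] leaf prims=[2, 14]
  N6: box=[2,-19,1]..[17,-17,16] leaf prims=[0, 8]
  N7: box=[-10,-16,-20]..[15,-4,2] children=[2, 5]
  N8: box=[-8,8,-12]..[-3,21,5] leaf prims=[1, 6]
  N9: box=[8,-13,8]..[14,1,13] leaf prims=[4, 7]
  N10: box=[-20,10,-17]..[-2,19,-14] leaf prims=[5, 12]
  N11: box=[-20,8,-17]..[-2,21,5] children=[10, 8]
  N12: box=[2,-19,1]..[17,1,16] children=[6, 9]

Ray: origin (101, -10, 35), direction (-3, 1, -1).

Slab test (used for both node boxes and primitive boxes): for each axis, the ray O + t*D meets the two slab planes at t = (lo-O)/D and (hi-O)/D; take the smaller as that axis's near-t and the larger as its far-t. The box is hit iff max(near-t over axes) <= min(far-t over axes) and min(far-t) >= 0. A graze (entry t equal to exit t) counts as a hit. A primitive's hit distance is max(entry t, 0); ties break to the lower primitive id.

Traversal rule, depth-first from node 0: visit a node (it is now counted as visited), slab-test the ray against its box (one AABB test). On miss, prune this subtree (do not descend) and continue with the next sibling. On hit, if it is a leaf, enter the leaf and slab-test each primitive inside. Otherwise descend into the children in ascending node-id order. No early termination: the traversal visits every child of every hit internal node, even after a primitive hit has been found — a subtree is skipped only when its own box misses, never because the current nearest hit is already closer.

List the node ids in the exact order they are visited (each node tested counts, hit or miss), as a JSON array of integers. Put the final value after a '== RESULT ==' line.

Walk:
N0 x:[28,121/3] y:[-9,32] z:[19,55] -> hit [28,32], descend [1, 7, 11, 12]
  N1 x:[86/3,104/3] y:[8,32] z:[30,49] -> hit [30,32], descend [3, 4]
    N3 x:[86/3,94/3] y:[8,21] z:[35,43] -> miss, prune
    N4 x:[31,104/3] y:[26,32] z:[30,49] -> hit [31,32] leaf, test {P9@t=31, P11(miss)}
  N7 x:[86/3,37] y:[-6,6] z:[33,55] -> miss, prune
  N11 x:[103/3,121/3] y:[18,31] z:[30,52] -> miss, prune
  N12 x:[28,33] y:[-9,11] z:[19,34] -> miss, prune

Visited [0, 1, 3, 4, 7, 11, 12]. Tests: 7 box, 1 leaf. Nearest: P9.

== RESULT ==
[0, 1, 3, 4, 7, 11, 12]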